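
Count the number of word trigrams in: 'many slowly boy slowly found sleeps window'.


Word trigrams from [7] words:
  Trigram 1: (many slowly boy)
  Trigram 2: (slowly boy slowly)
  Trigram 3: (boy slowly found)
  Trigram 4: (slowly found sleeps)
  Trigram 5: (found sleeps window)
Total word trigrams: 7 - 2 = 5

5


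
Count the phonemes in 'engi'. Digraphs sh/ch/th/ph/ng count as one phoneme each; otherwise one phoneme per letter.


Parsing 'engi' greedily, digraphs first:
  'e' -> vowel phoneme (phonemes so far: 1)
  'ng' -> digraph (1 consonant phoneme) (phonemes so far: 2)
  'i' -> vowel phoneme (phonemes so far: 3)
Total phonemes: 3

3


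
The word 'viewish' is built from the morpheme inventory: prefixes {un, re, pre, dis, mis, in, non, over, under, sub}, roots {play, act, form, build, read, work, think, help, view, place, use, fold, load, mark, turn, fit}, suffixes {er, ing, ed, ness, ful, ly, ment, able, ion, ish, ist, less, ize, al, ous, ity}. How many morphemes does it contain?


Segmenting 'viewish' against the inventory:
  'view' -> root (morpheme 1)
  'ish' -> suffix (morpheme 2)
Total morphemes: 2

2


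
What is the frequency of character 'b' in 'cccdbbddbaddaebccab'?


Scanning 'cccdbbddbaddaebccab' for 'b':
  Position 4: 'b' -> MATCH (count: 1)
  Position 5: 'b' -> MATCH (count: 2)
  Position 8: 'b' -> MATCH (count: 3)
  Position 14: 'b' -> MATCH (count: 4)
  Position 18: 'b' -> MATCH (count: 5)
Total occurrences of 'b': 5

5


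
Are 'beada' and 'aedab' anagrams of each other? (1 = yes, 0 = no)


Sort characters of 'beada': 'aabde'
Sort characters of 'aedab': 'aabde'
Sorted forms match -> they ARE anagrams
Result: 1

1


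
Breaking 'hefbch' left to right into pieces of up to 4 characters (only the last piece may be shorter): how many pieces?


'hefbch' has 6 characters.
Chunking with max size 4:
  Chunk 1: 'hefb' (positions 0-3)
  Chunk 2: 'ch' (positions 4-5)
Total chunks: ceil(6 / 4) = 2

2


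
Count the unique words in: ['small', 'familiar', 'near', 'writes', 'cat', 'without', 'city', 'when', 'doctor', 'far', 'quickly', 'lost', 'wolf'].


Listing all tokens and tracking unique types:
  Token 1: 'small' -> NEW (unique so far: 1)
  Token 2: 'familiar' -> NEW (unique so far: 2)
  Token 3: 'near' -> NEW (unique so far: 3)
  Token 4: 'writes' -> NEW (unique so far: 4)
  Token 5: 'cat' -> NEW (unique so far: 5)
  Token 6: 'without' -> NEW (unique so far: 6)
  Token 7: 'city' -> NEW (unique so far: 7)
  Token 8: 'when' -> NEW (unique so far: 8)
  Token 9: 'doctor' -> NEW (unique so far: 9)
  Token 10: 'far' -> NEW (unique so far: 10)
  Token 11: 'quickly' -> NEW (unique so far: 11)
  Token 12: 'lost' -> NEW (unique so far: 12)
  Token 13: 'wolf' -> NEW (unique so far: 13)
Unique types: ('cat', 'city', 'doctor', 'familiar', 'far', 'lost', 'near', 'quickly', 'small', 'when', 'without', 'wolf', 'writes')
Vocabulary size: 13

13


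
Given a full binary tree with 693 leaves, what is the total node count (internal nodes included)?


Leaf nodes (terminals): 693
Internal nodes = n - 1 = 693 - 1 = 692
Total = leaves + internal = 693 + 692 = 1385

1385


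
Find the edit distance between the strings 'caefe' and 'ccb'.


Building DP table for s1='caefe' (len 5) and s2='ccb' (len 3):
       c  c  b
    0  1  2  3
  c 1  0  1  2
  a 2  1  1  2
  e 3  2  2  2
  f 4  3  3  3
  e 5  4  4  4
Edit distance = dp[5][3] = 4

4


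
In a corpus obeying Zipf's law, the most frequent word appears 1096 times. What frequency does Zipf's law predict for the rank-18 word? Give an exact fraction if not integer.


Zipf's law: freq(rank) = f1 / rank
f1 = 1096, rank = 18
freq = 1096 / 18
GCD(1096, 18) = 2
Simplified: 548/9

548/9


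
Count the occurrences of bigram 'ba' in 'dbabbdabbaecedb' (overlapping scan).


Scanning 'dbabbdabbaecedb' for bigram 'ba':
  Position 0: 'db' -> no
  Position 1: 'ba' -> MATCH
  Position 2: 'ab' -> no
  Position 3: 'bb' -> no
  Position 4: 'bd' -> no
  Position 5: 'da' -> no
  Position 6: 'ab' -> no
  Position 7: 'bb' -> no
  Position 8: 'ba' -> MATCH
  Position 9: 'ae' -> no
  Position 10: 'ec' -> no
  Position 11: 'ce' -> no
  Position 12: 'ed' -> no
  Position 13: 'db' -> no
Total matches: 2

2


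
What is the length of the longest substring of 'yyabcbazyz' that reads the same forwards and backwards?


Scanning 'yyabcbazyz' for palindromic substrings.
Substring at positions 2-6: 'abcba'.
Check: reverse('abcba') = 'abcba' -> palindrome confirmed.
Neighbouring characters ('y' / 'z') break symmetry, so it cannot extend further.
No longer palindromic substring exists; longest length = 5

5


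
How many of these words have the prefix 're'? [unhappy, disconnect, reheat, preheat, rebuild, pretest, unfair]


Checking each word for prefix 're':
  'unhappy' -> no (count: 0)
  'disconnect' -> no (count: 0)
  'reheat' -> YES, starts with 're' (count: 1)
  'preheat' -> no (count: 1)
  'rebuild' -> YES, starts with 're' (count: 2)
  'pretest' -> no (count: 2)
  'unfair' -> no (count: 2)
Total with prefix 're': 2

2


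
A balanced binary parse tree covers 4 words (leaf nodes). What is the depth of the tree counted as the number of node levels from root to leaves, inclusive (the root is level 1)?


In a balanced binary tree with n leaves the deepest leaf is ceil(log2(n)) edges below the root,
so counting node levels inclusive of root and leaves gives ceil(log2(n)) + 1 levels.
log2(4) = 2.0000
ceil(2.0000) = 2
levels = 2 + 1 = 3

3


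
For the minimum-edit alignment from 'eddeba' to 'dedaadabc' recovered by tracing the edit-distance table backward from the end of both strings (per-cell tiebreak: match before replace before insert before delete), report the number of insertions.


Edit distance = 5. Backtracking from cell (6, 9) with preference match > replace > insert > delete,
then listing the resulting alignment 'eddeba' -> 'dedaadabc' left to right:
  Step 1: insert 'd' [insertion #1]
  Step 2: keep 'e'
  Step 3: keep 'd'
  Step 4: insert 'a' [insertion #2]
  Step 5: insert 'a' [insertion #3]
  Step 6: keep 'd'
  Step 7: replace e->a
  Step 8: keep 'b'
  Step 9: replace a->c
Total insertions: 3

3


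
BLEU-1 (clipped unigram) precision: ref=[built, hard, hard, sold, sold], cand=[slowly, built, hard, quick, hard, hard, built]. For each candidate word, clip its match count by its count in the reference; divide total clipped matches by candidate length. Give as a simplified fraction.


Reference word counts: {'built': 1, 'hard': 2, 'sold': 2}
Checking each candidate word (with clipping):
  'slowly' -> not in reference -> no match (matches: 0)
  'built' -> in reference (ref count 1, used 1/1) -> match (matches: 1)
  'hard' -> in reference (ref count 2, used 1/2) -> match (matches: 2)
  'quick' -> not in reference -> no match (matches: 2)
  'hard' -> in reference (ref count 2, used 2/2) -> match (matches: 3)
  'hard' -> ref count 2 already used up (2/2) -> clipped, no match (matches: 3)
  'built' -> ref count 1 already used up (1/1) -> clipped, no match (matches: 3)
Clipped matches: 3, Candidate length: 7
Precision = 3/7

3/7


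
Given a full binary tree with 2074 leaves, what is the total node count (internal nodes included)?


Leaf nodes (terminals): 2074
Internal nodes = n - 1 = 2074 - 1 = 2073
Total = leaves + internal = 2074 + 2073 = 4147

4147


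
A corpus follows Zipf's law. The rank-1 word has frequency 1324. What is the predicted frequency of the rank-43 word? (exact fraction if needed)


Zipf's law: freq(rank) = f1 / rank
f1 = 1324, rank = 43
freq = 1324 / 43
GCD(1324, 43) = 1
Simplified: 1324/43

1324/43


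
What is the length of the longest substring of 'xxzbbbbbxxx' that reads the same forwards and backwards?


Scanning 'xxzbbbbbxxx' for palindromic substrings.
Substring at positions 3-7: 'bbbbb'.
Check: reverse('bbbbb') = 'bbbbb' -> palindrome confirmed.
Neighbouring characters ('z' / 'x') break symmetry, so it cannot extend further.
No longer palindromic substring exists; longest length = 5

5


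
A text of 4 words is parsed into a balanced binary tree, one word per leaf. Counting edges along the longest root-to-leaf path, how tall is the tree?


In a balanced binary tree with n leaves the deepest leaf is ceil(log2(n)) edges below the root.
log2(4) = 2.0000
ceil(2.0000) = 2
height (edges) = 2

2


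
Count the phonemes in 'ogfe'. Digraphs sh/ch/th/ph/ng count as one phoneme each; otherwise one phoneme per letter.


Parsing 'ogfe' greedily, digraphs first:
  'o' -> vowel phoneme (phonemes so far: 1)
  'g' -> consonant phoneme (phonemes so far: 2)
  'f' -> consonant phoneme (phonemes so far: 3)
  'e' -> vowel phoneme (phonemes so far: 4)
Total phonemes: 4

4


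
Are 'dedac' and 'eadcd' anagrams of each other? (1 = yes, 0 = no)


Sort characters of 'dedac': 'acdde'
Sort characters of 'eadcd': 'acdde'
Sorted forms match -> they ARE anagrams
Result: 1

1


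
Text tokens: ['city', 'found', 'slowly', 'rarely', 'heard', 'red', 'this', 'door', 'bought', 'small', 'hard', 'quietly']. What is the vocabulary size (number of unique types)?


Listing all tokens and tracking unique types:
  Token 1: 'city' -> NEW (unique so far: 1)
  Token 2: 'found' -> NEW (unique so far: 2)
  Token 3: 'slowly' -> NEW (unique so far: 3)
  Token 4: 'rarely' -> NEW (unique so far: 4)
  Token 5: 'heard' -> NEW (unique so far: 5)
  Token 6: 'red' -> NEW (unique so far: 6)
  Token 7: 'this' -> NEW (unique so far: 7)
  Token 8: 'door' -> NEW (unique so far: 8)
  Token 9: 'bought' -> NEW (unique so far: 9)
  Token 10: 'small' -> NEW (unique so far: 10)
  Token 11: 'hard' -> NEW (unique so far: 11)
  Token 12: 'quietly' -> NEW (unique so far: 12)
Unique types: ('bought', 'city', 'door', 'found', 'hard', 'heard', 'quietly', 'rarely', 'red', 'slowly', 'small', 'this')
Vocabulary size: 12

12


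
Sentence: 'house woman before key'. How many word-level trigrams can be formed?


Word trigrams from [4] words:
  Trigram 1: (house woman before)
  Trigram 2: (woman before key)
Total word trigrams: 4 - 2 = 2

2


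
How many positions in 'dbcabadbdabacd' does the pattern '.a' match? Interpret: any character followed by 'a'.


Pattern: .a means any character followed by 'a'.
Scanning 'dbcabadbdabacd' position-by-position:
  Pos 0: window 'db' -> no
  Pos 1: window 'bc' -> no
  Pos 2: window 'ca' -> MATCH
  Pos 3: window 'ab' -> no
  Pos 4: window 'ba' -> MATCH
  Pos 5: window 'ad' -> no
  Pos 6: window 'db' -> no
  Pos 7: window 'bd' -> no
  Pos 8: window 'da' -> MATCH
  Pos 9: window 'ab' -> no
  Pos 10: window 'ba' -> MATCH
  Pos 11: window 'ac' -> no
  Pos 12: window 'cd' -> no
  Pos 13: window 'd' -> no
Total matches: 4

4


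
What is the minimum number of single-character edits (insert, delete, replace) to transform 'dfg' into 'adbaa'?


Building DP table for s1='dfg' (len 3) and s2='adbaa' (len 5):
       a  d  b  a  a
    0  1  2  3  4  5
  d 1  1  1  2  3  4
  f 2  2  2  2  3  4
  g 3  3  3  3  3  4
Edit distance = dp[3][5] = 4

4


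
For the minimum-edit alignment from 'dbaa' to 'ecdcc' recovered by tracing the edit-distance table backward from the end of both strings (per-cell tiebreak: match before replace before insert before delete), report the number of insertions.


Edit distance = 5. Backtracking from cell (4, 5) with preference match > replace > insert > delete,
then listing the resulting alignment 'dbaa' -> 'ecdcc' left to right:
  Step 1: insert 'e' [insertion #1]
  Step 2: replace d->c
  Step 3: replace b->d
  Step 4: replace a->c
  Step 5: replace a->c
Total insertions: 1

1


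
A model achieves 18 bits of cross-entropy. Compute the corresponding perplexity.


Perplexity formula: PP = 2^H
H = 18
PP = 2^18
PP = 2^18 = 262144

262144


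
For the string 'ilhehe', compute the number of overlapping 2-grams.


String 'ilhehe' has length L = 6.
Number of overlapping n-grams = L - n + 1
Substituting: 6 - 2 + 1 = 5

5


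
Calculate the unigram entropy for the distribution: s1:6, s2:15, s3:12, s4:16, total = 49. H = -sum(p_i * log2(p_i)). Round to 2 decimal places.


Computing entropy H = -sum(p_i * log2(p_i)):
  s1: p = 6/49 = 0.1224, -p*log2(p) = 0.3710
  s2: p = 15/49 = 0.3061, -p*log2(p) = 0.5228
  s3: p = 12/49 = 0.2449, -p*log2(p) = 0.4971
  s4: p = 16/49 = 0.3265, -p*log2(p) = 0.5273
H = sum of terms = 1.9182
Rounded to 2 decimals: 1.92

1.92


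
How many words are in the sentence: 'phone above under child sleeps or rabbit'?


Counting words by splitting on spaces:
  Word 1: 'phone'
  Word 2: 'above'
  Word 3: 'under'
  Word 4: 'child'
  Word 5: 'sleeps'
  Word 6: 'or'
  Word 7: 'rabbit'
Total words: 7

7


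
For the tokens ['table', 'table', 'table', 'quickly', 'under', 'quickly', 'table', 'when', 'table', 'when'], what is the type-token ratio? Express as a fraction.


Tokens: 10
Unique types: ('quickly', 'table', 'under', 'when') = 4
TTR = 4/10
Simplify: divide both by 2 -> 2/5
TTR = 2/5

2/5


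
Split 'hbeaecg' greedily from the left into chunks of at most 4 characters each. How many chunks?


'hbeaecg' has 7 characters.
Chunking with max size 4:
  Chunk 1: 'hbea' (positions 0-3)
  Chunk 2: 'ecg' (positions 4-6)
Total chunks: ceil(7 / 4) = 2

2


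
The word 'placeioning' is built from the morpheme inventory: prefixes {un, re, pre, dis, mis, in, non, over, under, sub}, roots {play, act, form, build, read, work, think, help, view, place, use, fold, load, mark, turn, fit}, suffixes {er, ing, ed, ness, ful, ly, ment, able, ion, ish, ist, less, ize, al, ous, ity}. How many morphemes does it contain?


Segmenting 'placeioning' against the inventory:
  'place' -> root (morpheme 1)
  'ion' -> suffix (morpheme 2)
  'ing' -> suffix (morpheme 3)
Total morphemes: 3

3


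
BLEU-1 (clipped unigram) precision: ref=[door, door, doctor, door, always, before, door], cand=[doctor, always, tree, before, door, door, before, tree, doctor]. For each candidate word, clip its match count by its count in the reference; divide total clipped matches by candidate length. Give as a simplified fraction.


Reference word counts: {'always': 1, 'before': 1, 'doctor': 1, 'door': 4}
Checking each candidate word (with clipping):
  'doctor' -> in reference (ref count 1, used 1/1) -> match (matches: 1)
  'always' -> in reference (ref count 1, used 1/1) -> match (matches: 2)
  'tree' -> not in reference -> no match (matches: 2)
  'before' -> in reference (ref count 1, used 1/1) -> match (matches: 3)
  'door' -> in reference (ref count 4, used 1/4) -> match (matches: 4)
  'door' -> in reference (ref count 4, used 2/4) -> match (matches: 5)
  'before' -> ref count 1 already used up (1/1) -> clipped, no match (matches: 5)
  'tree' -> not in reference -> no match (matches: 5)
  'doctor' -> ref count 1 already used up (1/1) -> clipped, no match (matches: 5)
Clipped matches: 5, Candidate length: 9
Precision = 5/9

5/9


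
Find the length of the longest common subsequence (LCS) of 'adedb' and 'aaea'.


DP table for LCS of 'adedb' and 'aaea':
       a  a  e  a
    0  0  0  0  0
  a 0  1  1  1  1
  d 0  1  1  1  1
  e 0  1  1  2  2
  d 0  1  1  2  2
  b 0  1  1  2  2
LCS: 'ae'
LCS length = 2

2


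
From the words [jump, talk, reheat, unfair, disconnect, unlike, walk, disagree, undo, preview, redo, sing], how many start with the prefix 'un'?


Checking each word for prefix 'un':
  'jump' -> no (count: 0)
  'talk' -> no (count: 0)
  'reheat' -> no (count: 0)
  'unfair' -> YES, starts with 'un' (count: 1)
  'disconnect' -> no (count: 1)
  'unlike' -> YES, starts with 'un' (count: 2)
  'walk' -> no (count: 2)
  'disagree' -> no (count: 2)
  'undo' -> YES, starts with 'un' (count: 3)
  'preview' -> no (count: 3)
  'redo' -> no (count: 3)
  'sing' -> no (count: 3)
Total with prefix 'un': 3

3


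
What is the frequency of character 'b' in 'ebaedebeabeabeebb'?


Scanning 'ebaedebeabeabeebb' for 'b':
  Position 1: 'b' -> MATCH (count: 1)
  Position 6: 'b' -> MATCH (count: 2)
  Position 9: 'b' -> MATCH (count: 3)
  Position 12: 'b' -> MATCH (count: 4)
  Position 15: 'b' -> MATCH (count: 5)
  Position 16: 'b' -> MATCH (count: 6)
Total occurrences of 'b': 6

6


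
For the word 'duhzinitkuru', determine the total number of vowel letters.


Scanning each character of 'duhzinitkuru':
  Position 1: 'd' -> consonant (running count: 0)
  Position 2: 'u' -> vowel (running count: 1)
  Position 3: 'h' -> consonant (running count: 1)
  Position 4: 'z' -> consonant (running count: 1)
  Position 5: 'i' -> vowel (running count: 2)
  Position 6: 'n' -> consonant (running count: 2)
  Position 7: 'i' -> vowel (running count: 3)
  Position 8: 't' -> consonant (running count: 3)
  Position 9: 'k' -> consonant (running count: 3)
  Position 10: 'u' -> vowel (running count: 4)
  Position 11: 'r' -> consonant (running count: 4)
  Position 12: 'u' -> vowel (running count: 5)
Total vowels: 5

5


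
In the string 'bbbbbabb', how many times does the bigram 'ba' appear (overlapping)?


Scanning 'bbbbbabb' for bigram 'ba':
  Position 0: 'bb' -> no
  Position 1: 'bb' -> no
  Position 2: 'bb' -> no
  Position 3: 'bb' -> no
  Position 4: 'ba' -> MATCH
  Position 5: 'ab' -> no
  Position 6: 'bb' -> no
Total matches: 1

1


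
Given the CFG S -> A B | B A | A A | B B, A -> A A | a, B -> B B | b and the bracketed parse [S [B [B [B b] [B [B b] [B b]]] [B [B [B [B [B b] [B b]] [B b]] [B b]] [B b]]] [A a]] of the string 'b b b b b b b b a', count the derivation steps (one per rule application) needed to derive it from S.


Every bracketed nonterminal node [X ...] in the tree is produced by exactly one rule application.
Reading the tree off as a leftmost derivation:
  Step 1: S  =>  B A   (applied S -> B A)
  Step 2: B A  =>  B B A   (applied B -> B B)
  Step 3: B B A  =>  B B B A   (applied B -> B B)
  Step 4: B B B A  =>  b B B A   (applied B -> b)
  Step 5: b B B A  =>  b B B B A   (applied B -> B B)
  Step 6: b B B B A  =>  b b B B A   (applied B -> b)
  Step 7: b b B B A  =>  b b b B A   (applied B -> b)
  Step 8: b b b B A  =>  b b b B B A   (applied B -> B B)
  Step 9: b b b B B A  =>  b b b B B B A   (applied B -> B B)
  Step 10: b b b B B B A  =>  b b b B B B B A   (applied B -> B B)
  Step 11: b b b B B B B A  =>  b b b B B B B B A   (applied B -> B B)
  Step 12: b b b B B B B B A  =>  b b b b B B B B A   (applied B -> b)
  Step 13: b b b b B B B B A  =>  b b b b b B B B A   (applied B -> b)
  Step 14: b b b b b B B B A  =>  b b b b b b B B A   (applied B -> b)
  Step 15: b b b b b b B B A  =>  b b b b b b b B A   (applied B -> b)
  Step 16: b b b b b b b B A  =>  b b b b b b b b A   (applied B -> b)
  Step 17: b b b b b b b b A  =>  b b b b b b b b a   (applied A -> a)
Final yield: b b b b b b b b a
Total rewrite steps: 17

17


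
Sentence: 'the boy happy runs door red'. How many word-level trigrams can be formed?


Word trigrams from [6] words:
  Trigram 1: (the boy happy)
  Trigram 2: (boy happy runs)
  Trigram 3: (happy runs door)
  Trigram 4: (runs door red)
Total word trigrams: 6 - 2 = 4

4


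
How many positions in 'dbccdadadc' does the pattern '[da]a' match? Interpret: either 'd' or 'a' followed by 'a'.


Pattern: [da]a means either 'd' or 'a' followed by 'a'.
Scanning 'dbccdadadc' position-by-position:
  Pos 0: window 'db' -> no
  Pos 1: window 'bc' -> no
  Pos 2: window 'cc' -> no
  Pos 3: window 'cd' -> no
  Pos 4: window 'da' -> MATCH
  Pos 5: window 'ad' -> no
  Pos 6: window 'da' -> MATCH
  Pos 7: window 'ad' -> no
  Pos 8: window 'dc' -> no
  Pos 9: window 'c' -> no
Total matches: 2

2


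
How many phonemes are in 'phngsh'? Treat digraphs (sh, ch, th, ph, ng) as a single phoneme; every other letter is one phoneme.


Parsing 'phngsh' greedily, digraphs first:
  'ph' -> digraph (1 consonant phoneme) (phonemes so far: 1)
  'ng' -> digraph (1 consonant phoneme) (phonemes so far: 2)
  'sh' -> digraph (1 consonant phoneme) (phonemes so far: 3)
Total phonemes: 3

3


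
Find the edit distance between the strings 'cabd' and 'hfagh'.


Building DP table for s1='cabd' (len 4) and s2='hfagh' (len 5):
       h  f  a  g  h
    0  1  2  3  4  5
  c 1  1  2  3  4  5
  a 2  2  2  2  3  4
  b 3  3  3  3  3  4
  d 4  4  4  4  4  4
Edit distance = dp[4][5] = 4

4


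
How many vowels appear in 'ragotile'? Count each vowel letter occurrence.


Scanning each character of 'ragotile':
  Position 1: 'r' -> consonant (running count: 0)
  Position 2: 'a' -> vowel (running count: 1)
  Position 3: 'g' -> consonant (running count: 1)
  Position 4: 'o' -> vowel (running count: 2)
  Position 5: 't' -> consonant (running count: 2)
  Position 6: 'i' -> vowel (running count: 3)
  Position 7: 'l' -> consonant (running count: 3)
  Position 8: 'e' -> vowel (running count: 4)
Total vowels: 4

4


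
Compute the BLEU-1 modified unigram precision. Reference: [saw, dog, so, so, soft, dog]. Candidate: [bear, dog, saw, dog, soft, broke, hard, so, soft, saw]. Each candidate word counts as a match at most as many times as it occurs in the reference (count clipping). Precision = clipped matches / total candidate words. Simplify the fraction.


Reference word counts: {'dog': 2, 'saw': 1, 'so': 2, 'soft': 1}
Checking each candidate word (with clipping):
  'bear' -> not in reference -> no match (matches: 0)
  'dog' -> in reference (ref count 2, used 1/2) -> match (matches: 1)
  'saw' -> in reference (ref count 1, used 1/1) -> match (matches: 2)
  'dog' -> in reference (ref count 2, used 2/2) -> match (matches: 3)
  'soft' -> in reference (ref count 1, used 1/1) -> match (matches: 4)
  'broke' -> not in reference -> no match (matches: 4)
  'hard' -> not in reference -> no match (matches: 4)
  'so' -> in reference (ref count 2, used 1/2) -> match (matches: 5)
  'soft' -> ref count 1 already used up (1/1) -> clipped, no match (matches: 5)
  'saw' -> ref count 1 already used up (1/1) -> clipped, no match (matches: 5)
Clipped matches: 5, Candidate length: 10
Precision = 5/10 = 1/2

1/2


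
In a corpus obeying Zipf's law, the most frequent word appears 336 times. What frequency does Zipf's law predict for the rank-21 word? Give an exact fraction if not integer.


Zipf's law: freq(rank) = f1 / rank
f1 = 336, rank = 21
freq = 336 / 21
= 16

16


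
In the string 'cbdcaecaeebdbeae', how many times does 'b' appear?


Scanning 'cbdcaecaeebdbeae' for 'b':
  Position 1: 'b' -> MATCH (count: 1)
  Position 10: 'b' -> MATCH (count: 2)
  Position 12: 'b' -> MATCH (count: 3)
Total occurrences of 'b': 3

3


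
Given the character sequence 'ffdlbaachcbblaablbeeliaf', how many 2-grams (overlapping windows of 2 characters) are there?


String 'ffdlbaachcbblaablbeeliaf' has length L = 24.
Number of overlapping n-grams = L - n + 1
Substituting: 24 - 2 + 1 = 23

23


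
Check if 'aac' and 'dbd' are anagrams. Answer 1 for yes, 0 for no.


Sort characters of 'aac': 'aac'
Sort characters of 'dbd': 'bdd'
Sorted forms differ -> they are NOT anagrams
Result: 0

0


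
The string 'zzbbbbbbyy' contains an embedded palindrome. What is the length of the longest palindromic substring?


Scanning 'zzbbbbbbyy' for palindromic substrings.
Substring at positions 2-7: 'bbbbbb'.
Check: reverse('bbbbbb') = 'bbbbbb' -> palindrome confirmed.
Neighbouring characters ('z' / 'y') break symmetry, so it cannot extend further.
No longer palindromic substring exists; longest length = 6

6


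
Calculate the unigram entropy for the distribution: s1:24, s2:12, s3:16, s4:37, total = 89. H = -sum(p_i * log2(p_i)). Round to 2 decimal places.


Computing entropy H = -sum(p_i * log2(p_i)):
  s1: p = 24/89 = 0.2697, -p*log2(p) = 0.5099
  s2: p = 12/89 = 0.1348, -p*log2(p) = 0.3898
  s3: p = 16/89 = 0.1798, -p*log2(p) = 0.4451
  s4: p = 37/89 = 0.4157, -p*log2(p) = 0.5264
H = sum of terms = 1.8712
Rounded to 2 decimals: 1.87

1.87


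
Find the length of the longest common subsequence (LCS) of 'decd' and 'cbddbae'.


DP table for LCS of 'decd' and 'cbddbae':
       c  b  d  d  b  a  e
    0  0  0  0  0  0  0  0
  d 0  0  0  1  1  1  1  1
  e 0  0  0  1  1  1  1  2
  c 0  1  1  1  1  1  1  2
  d 0  1  1  2  2  2  2  2
LCS: 'de'
LCS length = 2

2


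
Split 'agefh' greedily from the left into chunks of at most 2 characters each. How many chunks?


'agefh' has 5 characters.
Chunking with max size 2:
  Chunk 1: 'ag' (positions 0-1)
  Chunk 2: 'ef' (positions 2-3)
  Chunk 3: 'h' (positions 4-4)
Total chunks: ceil(5 / 2) = 3

3


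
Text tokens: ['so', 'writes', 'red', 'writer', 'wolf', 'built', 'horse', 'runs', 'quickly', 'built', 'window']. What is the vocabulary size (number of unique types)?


Listing all tokens and tracking unique types:
  Token 1: 'so' -> NEW (unique so far: 1)
  Token 2: 'writes' -> NEW (unique so far: 2)
  Token 3: 'red' -> NEW (unique so far: 3)
  Token 4: 'writer' -> NEW (unique so far: 4)
  Token 5: 'wolf' -> NEW (unique so far: 5)
  Token 6: 'built' -> NEW (unique so far: 6)
  Token 7: 'horse' -> NEW (unique so far: 7)
  Token 8: 'runs' -> NEW (unique so far: 8)
  Token 9: 'quickly' -> NEW (unique so far: 9)
  Token 10: 'built' -> duplicate (unique so far: 9)
  Token 11: 'window' -> NEW (unique so far: 10)
Unique types: ('built', 'horse', 'quickly', 'red', 'runs', 'so', 'window', 'wolf', 'writer', 'writes')
Vocabulary size: 10

10


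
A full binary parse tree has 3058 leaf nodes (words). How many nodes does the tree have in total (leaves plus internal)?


Leaf nodes (terminals): 3058
Internal nodes = n - 1 = 3058 - 1 = 3057
Total = leaves + internal = 3058 + 3057 = 6115

6115


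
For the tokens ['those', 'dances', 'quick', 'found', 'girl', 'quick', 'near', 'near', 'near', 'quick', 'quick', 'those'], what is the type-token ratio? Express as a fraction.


Tokens: 12
Unique types: ('dances', 'found', 'girl', 'near', 'quick', 'those') = 6
TTR = 6/12
Simplify: divide both by 6 -> 1/2
TTR = 1/2

1/2


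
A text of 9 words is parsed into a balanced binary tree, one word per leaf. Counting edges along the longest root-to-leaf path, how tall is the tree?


In a balanced binary tree with n leaves the deepest leaf is ceil(log2(n)) edges below the root.
log2(9) = 3.1699
ceil(3.1699) = 4
height (edges) = 4

4


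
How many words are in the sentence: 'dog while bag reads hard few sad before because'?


Counting words by splitting on spaces:
  Word 1: 'dog'
  Word 2: 'while'
  Word 3: 'bag'
  Word 4: 'reads'
  Word 5: 'hard'
  Word 6: 'few'
  Word 7: 'sad'
  Word 8: 'before'
  Word 9: 'because'
Total words: 9

9


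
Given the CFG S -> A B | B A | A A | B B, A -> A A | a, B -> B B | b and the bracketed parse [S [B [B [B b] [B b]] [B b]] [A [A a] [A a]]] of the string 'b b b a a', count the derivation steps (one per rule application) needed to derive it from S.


Every bracketed nonterminal node [X ...] in the tree is produced by exactly one rule application.
Reading the tree off as a leftmost derivation:
  Step 1: S  =>  B A   (applied S -> B A)
  Step 2: B A  =>  B B A   (applied B -> B B)
  Step 3: B B A  =>  B B B A   (applied B -> B B)
  Step 4: B B B A  =>  b B B A   (applied B -> b)
  Step 5: b B B A  =>  b b B A   (applied B -> b)
  Step 6: b b B A  =>  b b b A   (applied B -> b)
  Step 7: b b b A  =>  b b b A A   (applied A -> A A)
  Step 8: b b b A A  =>  b b b a A   (applied A -> a)
  Step 9: b b b a A  =>  b b b a a   (applied A -> a)
Final yield: b b b a a
Total rewrite steps: 9

9


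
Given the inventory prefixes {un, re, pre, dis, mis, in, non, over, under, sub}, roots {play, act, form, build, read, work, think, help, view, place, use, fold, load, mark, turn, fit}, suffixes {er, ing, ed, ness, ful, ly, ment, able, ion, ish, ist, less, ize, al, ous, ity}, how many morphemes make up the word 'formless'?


Segmenting 'formless' against the inventory:
  'form' -> root (morpheme 1)
  'less' -> suffix (morpheme 2)
Total morphemes: 2

2


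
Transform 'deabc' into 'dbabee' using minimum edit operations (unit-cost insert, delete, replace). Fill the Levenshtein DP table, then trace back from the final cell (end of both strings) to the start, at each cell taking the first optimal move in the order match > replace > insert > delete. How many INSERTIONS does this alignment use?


Edit distance = 3. Backtracking from cell (5, 6) with preference match > replace > insert > delete,
then listing the resulting alignment 'deabc' -> 'dbabee' left to right:
  Step 1: keep 'd'
  Step 2: replace e->b
  Step 3: keep 'a'
  Step 4: keep 'b'
  Step 5: insert 'e' [insertion #1]
  Step 6: replace c->e
Total insertions: 1

1


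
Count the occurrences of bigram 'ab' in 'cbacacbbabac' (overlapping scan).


Scanning 'cbacacbbabac' for bigram 'ab':
  Position 0: 'cb' -> no
  Position 1: 'ba' -> no
  Position 2: 'ac' -> no
  Position 3: 'ca' -> no
  Position 4: 'ac' -> no
  Position 5: 'cb' -> no
  Position 6: 'bb' -> no
  Position 7: 'ba' -> no
  Position 8: 'ab' -> MATCH
  Position 9: 'ba' -> no
  Position 10: 'ac' -> no
Total matches: 1

1


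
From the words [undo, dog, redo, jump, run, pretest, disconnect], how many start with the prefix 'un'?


Checking each word for prefix 'un':
  'undo' -> YES, starts with 'un' (count: 1)
  'dog' -> no (count: 1)
  'redo' -> no (count: 1)
  'jump' -> no (count: 1)
  'run' -> no (count: 1)
  'pretest' -> no (count: 1)
  'disconnect' -> no (count: 1)
Total with prefix 'un': 1

1


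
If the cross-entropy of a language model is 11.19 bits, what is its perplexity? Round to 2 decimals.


Perplexity formula: PP = 2^H
H = 11.19
PP = 2^11.19
Decompose: 2^11.19 = 2^11 * 2^0.19
2^11 = 2048, 2^0.19 ~ 1.1407637
PP ~ 2048 * 1.1407637 = 2336.2840576
Rounded to 2 decimals: 2336.28

2336.28


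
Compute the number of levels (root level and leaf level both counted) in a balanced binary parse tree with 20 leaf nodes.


In a balanced binary tree with n leaves the deepest leaf is ceil(log2(n)) edges below the root,
so counting node levels inclusive of root and leaves gives ceil(log2(n)) + 1 levels.
log2(20) = 4.3219
ceil(4.3219) = 5
levels = 5 + 1 = 6

6


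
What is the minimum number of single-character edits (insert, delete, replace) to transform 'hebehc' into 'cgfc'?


Building DP table for s1='hebehc' (len 6) and s2='cgfc' (len 4):
       c  g  f  c
    0  1  2  3  4
  h 1  1  2  3  4
  e 2  2  2  3  4
  b 3  3  3  3  4
  e 4  4  4  4  4
  h 5  5  5  5  5
  c 6  5  6  6  5
Edit distance = dp[6][4] = 5

5


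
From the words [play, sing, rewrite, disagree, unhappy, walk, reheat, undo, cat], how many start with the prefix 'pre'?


Checking each word for prefix 'pre':
  'play' -> no (count: 0)
  'sing' -> no (count: 0)
  'rewrite' -> no (count: 0)
  'disagree' -> no (count: 0)
  'unhappy' -> no (count: 0)
  'walk' -> no (count: 0)
  'reheat' -> no (count: 0)
  'undo' -> no (count: 0)
  'cat' -> no (count: 0)
Total with prefix 'pre': 0

0


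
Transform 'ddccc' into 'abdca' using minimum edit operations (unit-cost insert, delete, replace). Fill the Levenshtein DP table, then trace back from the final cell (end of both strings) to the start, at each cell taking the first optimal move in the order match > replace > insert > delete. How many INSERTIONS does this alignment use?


Edit distance = 4. Backtracking from cell (5, 5) with preference match > replace > insert > delete,
then listing the resulting alignment 'ddccc' -> 'abdca' left to right:
  Step 1: replace d->a
  Step 2: replace d->b
  Step 3: replace c->d
  Step 4: keep 'c'
  Step 5: replace c->a
Total insertions: 0

0


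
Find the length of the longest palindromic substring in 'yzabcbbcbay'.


Scanning 'yzabcbbcbay' for palindromic substrings.
Substring at positions 2-9: 'abcbbcba'.
Check: reverse('abcbbcba') = 'abcbbcba' -> palindrome confirmed.
Neighbouring characters ('z' / 'y') break symmetry, so it cannot extend further.
No longer palindromic substring exists; longest length = 8

8


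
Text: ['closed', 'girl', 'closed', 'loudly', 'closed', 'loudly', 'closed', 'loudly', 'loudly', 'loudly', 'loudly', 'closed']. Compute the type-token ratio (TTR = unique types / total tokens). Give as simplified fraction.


Tokens: 12
Unique types: ('closed', 'girl', 'loudly') = 3
TTR = 3/12
Simplify: divide both by 3 -> 1/4
TTR = 1/4

1/4


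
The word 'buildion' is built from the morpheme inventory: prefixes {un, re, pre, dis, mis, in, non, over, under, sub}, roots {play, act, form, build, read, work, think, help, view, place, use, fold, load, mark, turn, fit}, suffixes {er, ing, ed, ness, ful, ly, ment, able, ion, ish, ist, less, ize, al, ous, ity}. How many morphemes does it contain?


Segmenting 'buildion' against the inventory:
  'build' -> root (morpheme 1)
  'ion' -> suffix (morpheme 2)
Total morphemes: 2

2


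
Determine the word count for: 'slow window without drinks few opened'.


Counting words by splitting on spaces:
  Word 1: 'slow'
  Word 2: 'window'
  Word 3: 'without'
  Word 4: 'drinks'
  Word 5: 'few'
  Word 6: 'opened'
Total words: 6

6


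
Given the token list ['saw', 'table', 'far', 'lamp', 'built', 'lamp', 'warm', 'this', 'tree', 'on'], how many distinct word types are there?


Listing all tokens and tracking unique types:
  Token 1: 'saw' -> NEW (unique so far: 1)
  Token 2: 'table' -> NEW (unique so far: 2)
  Token 3: 'far' -> NEW (unique so far: 3)
  Token 4: 'lamp' -> NEW (unique so far: 4)
  Token 5: 'built' -> NEW (unique so far: 5)
  Token 6: 'lamp' -> duplicate (unique so far: 5)
  Token 7: 'warm' -> NEW (unique so far: 6)
  Token 8: 'this' -> NEW (unique so far: 7)
  Token 9: 'tree' -> NEW (unique so far: 8)
  Token 10: 'on' -> NEW (unique so far: 9)
Unique types: ('built', 'far', 'lamp', 'on', 'saw', 'table', 'this', 'tree', 'warm')
Vocabulary size: 9

9


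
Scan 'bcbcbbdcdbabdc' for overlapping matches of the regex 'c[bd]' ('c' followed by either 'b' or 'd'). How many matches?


Pattern: c[bd] means 'c' followed by either 'b' or 'd'.
Scanning 'bcbcbbdcdbabdc' position-by-position:
  Pos 0: window 'bc' -> no
  Pos 1: window 'cb' -> MATCH
  Pos 2: window 'bc' -> no
  Pos 3: window 'cb' -> MATCH
  Pos 4: window 'bb' -> no
  Pos 5: window 'bd' -> no
  Pos 6: window 'dc' -> no
  Pos 7: window 'cd' -> MATCH
  Pos 8: window 'db' -> no
  Pos 9: window 'ba' -> no
  Pos 10: window 'ab' -> no
  Pos 11: window 'bd' -> no
  Pos 12: window 'dc' -> no
  Pos 13: window 'c' -> no
Total matches: 3

3


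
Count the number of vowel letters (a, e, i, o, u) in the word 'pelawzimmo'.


Scanning each character of 'pelawzimmo':
  Position 1: 'p' -> consonant (running count: 0)
  Position 2: 'e' -> vowel (running count: 1)
  Position 3: 'l' -> consonant (running count: 1)
  Position 4: 'a' -> vowel (running count: 2)
  Position 5: 'w' -> consonant (running count: 2)
  Position 6: 'z' -> consonant (running count: 2)
  Position 7: 'i' -> vowel (running count: 3)
  Position 8: 'm' -> consonant (running count: 3)
  Position 9: 'm' -> consonant (running count: 3)
  Position 10: 'o' -> vowel (running count: 4)
Total vowels: 4

4


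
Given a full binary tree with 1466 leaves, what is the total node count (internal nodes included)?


Leaf nodes (terminals): 1466
Internal nodes = n - 1 = 1466 - 1 = 1465
Total = leaves + internal = 1466 + 1465 = 2931

2931


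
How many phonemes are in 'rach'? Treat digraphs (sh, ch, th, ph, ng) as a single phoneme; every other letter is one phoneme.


Parsing 'rach' greedily, digraphs first:
  'r' -> consonant phoneme (phonemes so far: 1)
  'a' -> vowel phoneme (phonemes so far: 2)
  'ch' -> digraph (1 consonant phoneme) (phonemes so far: 3)
Total phonemes: 3

3


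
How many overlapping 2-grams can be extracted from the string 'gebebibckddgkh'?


String 'gebebibckddgkh' has length L = 14.
Number of overlapping n-grams = L - n + 1
Substituting: 14 - 2 + 1 = 13

13


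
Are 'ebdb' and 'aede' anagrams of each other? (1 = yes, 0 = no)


Sort characters of 'ebdb': 'bbde'
Sort characters of 'aede': 'adee'
Sorted forms differ -> they are NOT anagrams
Result: 0

0


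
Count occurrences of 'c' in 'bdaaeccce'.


Scanning 'bdaaeccce' for 'c':
  Position 5: 'c' -> MATCH (count: 1)
  Position 6: 'c' -> MATCH (count: 2)
  Position 7: 'c' -> MATCH (count: 3)
Total occurrences of 'c': 3

3


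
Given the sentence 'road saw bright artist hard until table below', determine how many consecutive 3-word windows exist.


Word trigrams from [8] words:
  Trigram 1: (road saw bright)
  Trigram 2: (saw bright artist)
  Trigram 3: (bright artist hard)
  Trigram 4: (artist hard until)
  Trigram 5: (hard until table)
  Trigram 6: (until table below)
Total word trigrams: 8 - 2 = 6

6


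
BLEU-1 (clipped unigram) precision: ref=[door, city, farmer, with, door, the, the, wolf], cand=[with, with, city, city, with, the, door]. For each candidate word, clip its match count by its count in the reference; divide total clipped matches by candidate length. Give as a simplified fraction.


Reference word counts: {'city': 1, 'door': 2, 'farmer': 1, 'the': 2, 'with': 1, 'wolf': 1}
Checking each candidate word (with clipping):
  'with' -> in reference (ref count 1, used 1/1) -> match (matches: 1)
  'with' -> ref count 1 already used up (1/1) -> clipped, no match (matches: 1)
  'city' -> in reference (ref count 1, used 1/1) -> match (matches: 2)
  'city' -> ref count 1 already used up (1/1) -> clipped, no match (matches: 2)
  'with' -> ref count 1 already used up (1/1) -> clipped, no match (matches: 2)
  'the' -> in reference (ref count 2, used 1/2) -> match (matches: 3)
  'door' -> in reference (ref count 2, used 1/2) -> match (matches: 4)
Clipped matches: 4, Candidate length: 7
Precision = 4/7

4/7


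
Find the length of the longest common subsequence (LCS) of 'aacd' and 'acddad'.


DP table for LCS of 'aacd' and 'acddad':
       a  c  d  d  a  d
    0  0  0  0  0  0  0
  a 0  1  1  1  1  1  1
  a 0  1  1  1  1  2  2
  c 0  1  2  2  2  2  2
  d 0  1  2  3  3  3  3
LCS: 'aad'
LCS length = 3

3


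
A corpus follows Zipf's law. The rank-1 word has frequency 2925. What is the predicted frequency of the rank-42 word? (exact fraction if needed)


Zipf's law: freq(rank) = f1 / rank
f1 = 2925, rank = 42
freq = 2925 / 42
GCD(2925, 42) = 3
Simplified: 975/14

975/14


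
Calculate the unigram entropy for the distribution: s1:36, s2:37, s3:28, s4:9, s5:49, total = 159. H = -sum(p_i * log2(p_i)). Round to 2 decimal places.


Computing entropy H = -sum(p_i * log2(p_i)):
  s1: p = 36/159 = 0.2264, -p*log2(p) = 0.4852
  s2: p = 37/159 = 0.2327, -p*log2(p) = 0.4895
  s3: p = 28/159 = 0.1761, -p*log2(p) = 0.4412
  s4: p = 9/159 = 0.0566, -p*log2(p) = 0.2345
  s5: p = 49/159 = 0.3082, -p*log2(p) = 0.5233
H = sum of terms = 2.1737
Rounded to 2 decimals: 2.17

2.17


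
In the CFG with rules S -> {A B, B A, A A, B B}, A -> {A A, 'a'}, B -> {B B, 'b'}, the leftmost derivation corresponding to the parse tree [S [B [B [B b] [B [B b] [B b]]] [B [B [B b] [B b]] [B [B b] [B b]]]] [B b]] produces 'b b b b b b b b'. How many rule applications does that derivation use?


Every bracketed nonterminal node [X ...] in the tree is produced by exactly one rule application.
Reading the tree off as a leftmost derivation:
  Step 1: S  =>  B B   (applied S -> B B)
  Step 2: B B  =>  B B B   (applied B -> B B)
  Step 3: B B B  =>  B B B B   (applied B -> B B)
  Step 4: B B B B  =>  b B B B   (applied B -> b)
  Step 5: b B B B  =>  b B B B B   (applied B -> B B)
  Step 6: b B B B B  =>  b b B B B   (applied B -> b)
  Step 7: b b B B B  =>  b b b B B   (applied B -> b)
  Step 8: b b b B B  =>  b b b B B B   (applied B -> B B)
  Step 9: b b b B B B  =>  b b b B B B B   (applied B -> B B)
  Step 10: b b b B B B B  =>  b b b b B B B   (applied B -> b)
  Step 11: b b b b B B B  =>  b b b b b B B   (applied B -> b)
  Step 12: b b b b b B B  =>  b b b b b B B B   (applied B -> B B)
  Step 13: b b b b b B B B  =>  b b b b b b B B   (applied B -> b)
  Step 14: b b b b b b B B  =>  b b b b b b b B   (applied B -> b)
  Step 15: b b b b b b b B  =>  b b b b b b b b   (applied B -> b)
Final yield: b b b b b b b b
Total rewrite steps: 15

15


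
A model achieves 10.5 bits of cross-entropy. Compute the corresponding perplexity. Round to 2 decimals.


Perplexity formula: PP = 2^H
H = 10.5
PP = 2^10.5
Decompose: 2^10.5 = 2^10 * 2^0.5 = 2^10 * sqrt(2)
2^10 = 1024, sqrt(2) ~ 1.4142136
PP ~ 1024 * 1.4142136 = 1448.1547264
Rounded to 2 decimals: 1448.15

1448.15
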